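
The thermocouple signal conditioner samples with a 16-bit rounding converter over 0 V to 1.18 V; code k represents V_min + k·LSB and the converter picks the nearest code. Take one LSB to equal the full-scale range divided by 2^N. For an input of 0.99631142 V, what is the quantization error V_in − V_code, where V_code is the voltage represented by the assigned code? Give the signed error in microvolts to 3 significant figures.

+2.22 µV

Full-scale range = 1.18 V. LSB = 1.18 V / 2^16 ≈ 18.01 µV.
(V_in − V_min)/LSB = (0.99631142 − (0)) × 65536/1.18 = 55334.1231 → nearest code k = 55334.
V_code = 0 + (55334/65536) × 1.18 = 0.99630920410 V.
e = 0.99631142 − (0.99630920410) = +2.22 µV.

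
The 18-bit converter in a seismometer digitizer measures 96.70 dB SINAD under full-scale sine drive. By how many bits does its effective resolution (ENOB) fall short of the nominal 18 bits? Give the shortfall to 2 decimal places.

Effective bits = (96.70 − 1.76)/6.02 = 15.7708.
Shortfall = 18 − 15.7708 = 2.2292 bits.

2.23 bits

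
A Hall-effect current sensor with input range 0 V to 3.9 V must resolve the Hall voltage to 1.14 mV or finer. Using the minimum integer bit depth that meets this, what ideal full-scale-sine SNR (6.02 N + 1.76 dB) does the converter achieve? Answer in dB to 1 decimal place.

Full-scale range = 3.9 V.
Need 2^N ≥ 3.9 V / 1.14 mV = 3421 → N_min = 12.
6.02(12) + 1.76 = 74.00 dB.

74.0 dB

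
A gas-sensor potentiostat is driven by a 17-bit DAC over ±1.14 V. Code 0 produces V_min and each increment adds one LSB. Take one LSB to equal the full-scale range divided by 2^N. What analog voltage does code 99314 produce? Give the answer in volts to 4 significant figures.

Range = 1.14 − (-1.14) = 2.28 V. LSB = 2.28 V / 2^17.
V_out = V_min + code × LSB = -1.14 V + 99314 × 2.28 V / 131072
      = -1.14 + 1.72757 = 0.587569 V.

0.5876 V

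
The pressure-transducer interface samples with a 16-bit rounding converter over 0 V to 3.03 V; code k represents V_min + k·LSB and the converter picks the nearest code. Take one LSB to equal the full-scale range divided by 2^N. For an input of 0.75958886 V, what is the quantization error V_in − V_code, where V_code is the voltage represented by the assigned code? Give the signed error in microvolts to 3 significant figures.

+8.32 µV

Range is 3.03 V. LSB = 3.03 V / 2^16 ≈ 46.23 µV.
(0.75958886 − (0)) / LSB = 0.75958886 × 65536/3.03 = 16429.1800. Nearest integer: k = 16429.
V_code = V_min + k × range/2^16 = 0 + 16429 × 3.03/65536 = 0.75958053589 V.
Error = V_in − V_code = 0.75958886 − (0.75958053589) = +8.32 µV.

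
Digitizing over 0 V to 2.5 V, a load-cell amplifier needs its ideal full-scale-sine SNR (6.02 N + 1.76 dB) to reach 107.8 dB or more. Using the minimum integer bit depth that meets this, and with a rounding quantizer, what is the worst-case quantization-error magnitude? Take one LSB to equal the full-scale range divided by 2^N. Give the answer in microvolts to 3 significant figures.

Range is 2.5 V.
6.02 N + 1.76 ≥ 107.8 gives N ≥ 17.615, so the minimum integer is 18.
One LSB is 2.5 V / 262144 = 9.5367 µV.
|e|_max = LSB/2 = 4.77 µV.

4.77 µV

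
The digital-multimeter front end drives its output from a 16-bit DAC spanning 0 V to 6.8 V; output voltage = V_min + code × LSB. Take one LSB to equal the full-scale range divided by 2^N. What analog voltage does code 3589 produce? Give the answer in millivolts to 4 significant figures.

Span = 6.8 V. LSB = 6.8 V / 2^16.
Output = V_min + (3589/65536) × range = 0 + 0.0547638 × 6.8 V
      = 0 + 0.372394 = 0.372394 V.

372.4 mV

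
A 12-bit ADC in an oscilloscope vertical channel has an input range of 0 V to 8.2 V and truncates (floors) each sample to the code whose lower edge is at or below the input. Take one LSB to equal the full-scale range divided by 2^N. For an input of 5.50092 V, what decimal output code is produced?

Full-scale range = 8.2 V. LSB = 8.2 V / 2^12 ≈ 2.002 mV.
V_in − V_min = 5.50092 − (0) = 5.50092 V.
Divide by LSB: 5.50092 × 4096/8.2 = 2747.7766.
Truncating gives code 2747.

2747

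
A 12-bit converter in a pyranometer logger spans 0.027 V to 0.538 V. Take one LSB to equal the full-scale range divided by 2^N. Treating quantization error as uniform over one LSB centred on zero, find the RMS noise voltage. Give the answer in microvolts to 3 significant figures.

36.0 µV

Full-scale range = 0.538 V − (0.027 V) = 0.511 V.
One LSB is 0.511 V / 4096 = 124.76 µV.
σ_q = LSB/√12 = 124.76 µV/3.4641 = 36.0 µV.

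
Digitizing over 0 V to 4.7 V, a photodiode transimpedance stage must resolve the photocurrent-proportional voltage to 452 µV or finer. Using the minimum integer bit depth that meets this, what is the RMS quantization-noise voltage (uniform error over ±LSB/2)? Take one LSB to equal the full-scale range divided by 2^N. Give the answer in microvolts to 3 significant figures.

82.8 µV

V_FS = 4.7 V.
Need 2^N ≥ 4.7 V / 452 µV = 10400 → N_min = 14.
One LSB is 4.7 V / 16384 = 286.87 µV.
V_rms = LSB/√12 = 82.8 µV.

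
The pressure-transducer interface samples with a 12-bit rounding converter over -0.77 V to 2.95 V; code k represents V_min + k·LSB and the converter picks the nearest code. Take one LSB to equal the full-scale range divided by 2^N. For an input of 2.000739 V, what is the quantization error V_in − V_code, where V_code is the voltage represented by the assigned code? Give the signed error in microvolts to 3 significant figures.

−189 µV

Full-scale range = 2.95 V − (-0.77 V) = 3.72 V. LSB = 3.72 V / 2^12 ≈ 0.9082 mV.
(V_in − V_min)/LSB = (2.000739 − (-0.77)) × 4096/3.72 = 3050.7922 → nearest code k = 3051.
V_code = V_min + k × range/2^12 = -0.77 + 3051 × 3.72/4096 = 2.000927734 V.
e = 2.000739 − (2.000927734) = −189 µV.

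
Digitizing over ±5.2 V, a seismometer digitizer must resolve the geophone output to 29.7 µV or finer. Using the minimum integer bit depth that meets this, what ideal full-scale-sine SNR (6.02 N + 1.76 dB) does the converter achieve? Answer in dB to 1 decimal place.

116.1 dB

The full-scale span is 5.2 − (-5.2) = 10.4 V.
Required number of levels: 10.4/29.7 µV = 350170; smallest N with 2^N ≥ that is 19.
SNR = 6.02 × 19 + 1.76 = 116.14 dB.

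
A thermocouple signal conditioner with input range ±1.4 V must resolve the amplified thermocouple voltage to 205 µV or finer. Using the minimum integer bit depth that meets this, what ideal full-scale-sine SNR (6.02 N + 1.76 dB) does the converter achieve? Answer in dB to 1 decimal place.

86.0 dB

Span: 1.4 V − (-1.4 V) = 2.8 V.
Required number of levels: 2.8/205 µV = 13659; smallest N with 2^N ≥ that is 14.
SNR = 6.02 × 14 + 1.76 = 86.04 dB.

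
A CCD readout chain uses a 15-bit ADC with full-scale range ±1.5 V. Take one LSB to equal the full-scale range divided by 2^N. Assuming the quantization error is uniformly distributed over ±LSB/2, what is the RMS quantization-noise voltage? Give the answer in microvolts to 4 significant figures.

26.43 µV

Range = 1.5 − (-1.5) = 3 V.
LSB = 3 V / 2^15 = 91.5527 µV.
V_rms = LSB/√12 = 91.5527 µV / √12 = 26.43 µV.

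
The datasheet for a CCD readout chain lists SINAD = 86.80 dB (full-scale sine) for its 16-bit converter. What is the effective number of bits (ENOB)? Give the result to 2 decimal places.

ENOB = (SINAD − 1.76) / 6.02 = (86.80 − 1.76) / 6.02 = 85.04 / 6.02 = 14.1262.

14.13 bits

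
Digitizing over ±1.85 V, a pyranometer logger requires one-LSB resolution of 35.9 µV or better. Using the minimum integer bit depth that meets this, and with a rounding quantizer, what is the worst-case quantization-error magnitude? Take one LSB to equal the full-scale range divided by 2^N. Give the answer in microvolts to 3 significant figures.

Full-scale range = 1.85 V − (-1.85 V) = 3.7 V.
Need 2^N ≥ 3.7 V / 35.9 µV = 103100 → N_min = 17.
LSB = 3.7 V / 2^17 = 28.229 µV.
Half an LSB is 14.1 µV.

14.1 µV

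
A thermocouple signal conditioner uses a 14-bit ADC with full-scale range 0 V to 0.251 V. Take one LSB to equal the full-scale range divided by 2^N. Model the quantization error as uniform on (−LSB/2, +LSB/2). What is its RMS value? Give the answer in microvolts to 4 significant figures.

Span = 0.251 V.
LSB = 0.251 V / 2^14 = 15.3198 µV.
RMS of a uniform error over width LSB is LSB/√12 = 4.422 µV.

4.422 µV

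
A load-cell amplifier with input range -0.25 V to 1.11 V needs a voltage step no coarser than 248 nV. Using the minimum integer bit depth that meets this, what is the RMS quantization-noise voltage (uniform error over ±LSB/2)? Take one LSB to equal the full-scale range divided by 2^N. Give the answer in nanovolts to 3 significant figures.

46.8 nV

Full-scale range = 1.11 V − (-0.25 V) = 1.36 V.
Levels needed ≥ 1.36/248 nV = 5.484e6. 2^23 = 8388608 suffices, so N_min = 23.
Step size = 1.36/8388608 V = 162.12 nV.
σ_q = LSB/√12 = 162.12 nV/3.4641 = 46.8 nV.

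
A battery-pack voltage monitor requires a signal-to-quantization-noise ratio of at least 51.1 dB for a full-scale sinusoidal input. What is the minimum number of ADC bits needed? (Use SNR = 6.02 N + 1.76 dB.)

9 bits

Solving 6.02 N ≥ 51.1 − 1.76: N ≥ 8.196. Round up → N = 9.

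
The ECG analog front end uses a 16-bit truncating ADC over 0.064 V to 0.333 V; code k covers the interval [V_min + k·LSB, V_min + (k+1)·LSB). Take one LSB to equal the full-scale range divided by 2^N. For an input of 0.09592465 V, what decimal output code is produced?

7777

The full-scale span is 0.333 − (0.064) = 0.269 V. LSB = 0.269 V / 2^16 ≈ 4.105 µV.
V_in − V_min = 0.09592465 − (0.064) = 0.03192465 V.
Divide by LSB: 0.03192465 × 65536/0.269 = 7777.7467.
Truncating gives code 7777.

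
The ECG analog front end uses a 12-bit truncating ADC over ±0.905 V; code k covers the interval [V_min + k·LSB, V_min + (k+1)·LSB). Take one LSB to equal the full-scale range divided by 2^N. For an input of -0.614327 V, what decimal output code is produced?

657

Span: 0.905 V − (-0.905 V) = 1.81 V. LSB = 1.81 V / 2^12 ≈ 441.9 µV.
code = ⌊(V_in − V_min)/LSB⌋ = ⌊(V_in − V_min) × 2^12 / range⌋
     = ⌊(-0.614327 − (-0.905)) × 4096 / 1.81⌋ = ⌊0.290673 × 4096/1.81⌋
     = ⌊657.788⌋ = 657.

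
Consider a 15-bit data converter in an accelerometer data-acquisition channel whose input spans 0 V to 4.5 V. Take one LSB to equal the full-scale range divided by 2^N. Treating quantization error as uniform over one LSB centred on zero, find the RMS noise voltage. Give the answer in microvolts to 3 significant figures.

39.6 µV

Range is 4.5 V.
LSB = 4.5 V / 2^15 = 137.33 µV.
V_rms = LSB/√12 = 137.33 µV / √12 = 39.6 µV.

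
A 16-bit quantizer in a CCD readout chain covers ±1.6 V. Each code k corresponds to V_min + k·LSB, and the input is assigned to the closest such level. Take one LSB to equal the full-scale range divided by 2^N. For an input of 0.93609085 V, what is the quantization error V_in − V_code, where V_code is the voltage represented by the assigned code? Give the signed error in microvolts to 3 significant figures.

The full-scale span is 1.6 − (-1.6) = 3.2 V. LSB = 3.2 V / 2^16 ≈ 48.83 µV.
(0.93609085 − (-1.6)) / LSB = 2.53609085 × 65536/3.2 = 51939.1406. Nearest integer: k = 51939.
V_code = -1.6 + (51939/65536) × 3.2 = 0.93608398438 V.
V_in − V_code = 0.93609085 − (0.93608398438) = +6.87 µV.

+6.87 µV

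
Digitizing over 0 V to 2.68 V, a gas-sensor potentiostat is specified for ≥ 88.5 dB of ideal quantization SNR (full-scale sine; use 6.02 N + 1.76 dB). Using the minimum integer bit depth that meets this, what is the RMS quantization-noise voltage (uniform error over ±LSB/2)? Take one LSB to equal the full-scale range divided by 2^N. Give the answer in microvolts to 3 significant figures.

23.6 µV

Full-scale range = 2.68 V.
6.02 N + 1.76 ≥ 88.5 gives N ≥ 14.409, so the minimum integer is 15.
Step size = 2.68/32768 V = 81.787 µV.
σ_q = LSB/√12 = 81.787 µV/3.4641 = 23.6 µV.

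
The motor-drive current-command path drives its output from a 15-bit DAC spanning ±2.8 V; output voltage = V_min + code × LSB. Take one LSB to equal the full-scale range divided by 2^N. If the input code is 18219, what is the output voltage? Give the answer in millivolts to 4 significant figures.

Range = 2.8 − (-2.8) = 5.6 V. LSB = 5.6 V / 2^15.
V_out = -2.8 + 18219 × (5.6/32768) V
      = -2.8 + 3.11360 = 0.313599 V.

313.6 mV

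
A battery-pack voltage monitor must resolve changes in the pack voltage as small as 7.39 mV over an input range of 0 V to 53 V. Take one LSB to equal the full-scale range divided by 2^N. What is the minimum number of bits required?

13 bits

Range is 53 V.
Levels needed ≥ 53/7.39 mV = 7172. 2^13 = 8192 suffices, so N_min = 13.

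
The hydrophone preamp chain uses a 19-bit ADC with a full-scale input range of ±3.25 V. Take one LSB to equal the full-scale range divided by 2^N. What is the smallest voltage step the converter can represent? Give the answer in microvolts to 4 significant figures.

The full-scale span is 3.25 − (-3.25) = 6.5 V.
There are 2^19 = 524288 steps.
One LSB is 6.5 V / 524288 = 12.40 µV.

12.40 µV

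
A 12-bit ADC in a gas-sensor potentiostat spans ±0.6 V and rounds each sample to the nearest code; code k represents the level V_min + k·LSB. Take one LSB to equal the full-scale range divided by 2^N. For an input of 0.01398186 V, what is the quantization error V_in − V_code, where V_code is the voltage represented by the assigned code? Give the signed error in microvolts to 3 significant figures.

−80.6 µV

Span: 0.6 V − (-0.6 V) = 1.2 V. LSB = 1.2 V / 2^12 ≈ 293.0 µV.
(V_in − V_min)/LSB = (0.01398186 − (-0.6)) × 4096/1.2 = 2095.7247 → nearest code k = 2096.
Reconstructed level: -0.6 + 2096 × 1.2/4096 V = 0.01406250000 V.
e = 0.01398186 − (0.01406250000) = −80.6 µV.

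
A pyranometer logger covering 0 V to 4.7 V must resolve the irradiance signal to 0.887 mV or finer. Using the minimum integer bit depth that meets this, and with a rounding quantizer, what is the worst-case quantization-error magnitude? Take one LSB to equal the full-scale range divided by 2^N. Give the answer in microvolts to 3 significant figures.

V_FS = 4.7 V.
Levels needed ≥ 4.7/0.887 mV = 5299. 2^13 = 8192 suffices, so N_min = 13.
Step size = 4.7/8192 V = 0.57373 mV.
Max error for round-to-nearest is LSB/2 = 287 µV.

287 µV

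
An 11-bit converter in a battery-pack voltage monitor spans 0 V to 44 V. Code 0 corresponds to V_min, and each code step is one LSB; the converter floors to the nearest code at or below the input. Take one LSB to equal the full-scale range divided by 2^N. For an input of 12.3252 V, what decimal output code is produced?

573

V_FS = 44 V. LSB = 44 V / 2^11 ≈ 21.48 mV.
(V_in − V_min) × 2^11/range = (12.3252 − (0)) × 2048/44 = 573.682.
Floor → code = 573.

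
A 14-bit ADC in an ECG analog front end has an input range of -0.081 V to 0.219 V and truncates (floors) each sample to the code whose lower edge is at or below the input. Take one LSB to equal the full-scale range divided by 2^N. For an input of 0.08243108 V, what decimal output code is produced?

8925

The full-scale span is 0.219 − (-0.081) = 0.3 V. LSB = 0.3 V / 2^14 ≈ 18.31 µV.
code = ⌊(V_in − V_min)/LSB⌋ = ⌊(V_in − V_min) × 2^14 / range⌋
     = ⌊(0.08243108 − (-0.081)) × 16384 / 0.3⌋ = ⌊0.16343108 × 16384/0.3⌋
     = ⌊8925.516⌋ = 8925.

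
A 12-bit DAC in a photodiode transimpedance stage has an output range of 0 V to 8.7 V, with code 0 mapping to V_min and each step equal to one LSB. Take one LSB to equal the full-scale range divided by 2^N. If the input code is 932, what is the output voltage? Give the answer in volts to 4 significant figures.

Range is 8.7 V. LSB = 8.7 V / 2^12.
Output = V_min + (932/4096) × range = 0 + 0.227539 × 8.7 V
      = 0 + 1.97959 = 1.97959 V.

1.980 V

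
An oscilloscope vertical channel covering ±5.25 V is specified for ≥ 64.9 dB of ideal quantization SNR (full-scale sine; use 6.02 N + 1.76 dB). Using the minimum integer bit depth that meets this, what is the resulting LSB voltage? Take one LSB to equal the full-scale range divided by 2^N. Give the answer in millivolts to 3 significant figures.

Range = 5.25 − (-5.25) = 10.5 V.
Solving 6.02 N ≥ 64.9 − 1.76: N ≥ 10.488. Round up → N = 11.
LSB = 10.5 V / 2^11 = 5.13 mV.

5.13 mV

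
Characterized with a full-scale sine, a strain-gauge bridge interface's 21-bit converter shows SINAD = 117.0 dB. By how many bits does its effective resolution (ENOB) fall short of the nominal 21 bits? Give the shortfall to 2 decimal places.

Effective bits = (117.0 − 1.76)/6.02 = 19.1429.
21 − 19.1429 = 1.86 bits below nominal.

1.86 bits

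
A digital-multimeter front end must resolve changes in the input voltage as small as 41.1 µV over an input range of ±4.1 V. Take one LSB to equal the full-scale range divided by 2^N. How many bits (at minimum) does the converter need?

Span: 4.1 V − (-4.1 V) = 8.2 V.
Levels needed ≥ 8.2/41.1 µV = 199500. 2^18 = 262144 suffices, so N_min = 18.

18 bits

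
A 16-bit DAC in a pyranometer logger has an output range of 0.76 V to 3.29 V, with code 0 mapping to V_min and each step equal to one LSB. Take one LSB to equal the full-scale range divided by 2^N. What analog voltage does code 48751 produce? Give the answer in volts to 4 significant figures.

Full-scale range = 3.29 V − (0.76 V) = 2.53 V. LSB = 2.53 V / 2^16.
V_out = V_min + code × LSB = 0.76 V + 48751 × 2.53 V / 65536
      = 0.76 + 1.88202 = 2.64202 V.

2.642 V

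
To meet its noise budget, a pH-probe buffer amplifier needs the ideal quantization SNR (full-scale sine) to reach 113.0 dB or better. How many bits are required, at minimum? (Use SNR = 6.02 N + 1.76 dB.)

N ≥ (113.0 − 1.76)/6.02 = 18.478 → N_min = 19.

19 bits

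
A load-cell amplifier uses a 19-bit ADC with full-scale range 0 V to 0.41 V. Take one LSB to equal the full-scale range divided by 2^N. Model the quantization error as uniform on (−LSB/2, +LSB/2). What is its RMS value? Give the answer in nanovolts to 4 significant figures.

V_FS = 0.41 V.
Step size = 0.41/524288 V = 0.782013 µV.
For a uniform distribution on [−LSB/2, +LSB/2], V_rms = LSB/√12 = 0.782013 µV/3.4641 = 225.7 nV.

225.7 nV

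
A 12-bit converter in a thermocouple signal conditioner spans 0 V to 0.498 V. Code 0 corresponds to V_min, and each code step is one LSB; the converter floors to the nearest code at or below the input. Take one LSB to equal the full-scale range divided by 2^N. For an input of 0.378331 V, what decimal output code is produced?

3111

V_FS = 0.498 V. LSB = 0.498 V / 2^12 ≈ 121.6 µV.
V_in − V_min = 0.378331 − (0) = 0.378331 V.
Divide by LSB: 0.378331 × 4096/0.498 = 3111.7345.
Truncating gives code 3111.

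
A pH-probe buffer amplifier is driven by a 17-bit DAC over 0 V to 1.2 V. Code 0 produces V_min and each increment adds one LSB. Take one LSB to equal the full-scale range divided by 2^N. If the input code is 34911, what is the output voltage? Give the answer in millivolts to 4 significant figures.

319.6 mV

V_FS = 1.2 V. LSB = 1.2 V / 2^17.
V_out = V_min + code × LSB = 0 V + 34911 × 1.2 V / 131072
      = 0 + 0.319620 = 0.319620 V.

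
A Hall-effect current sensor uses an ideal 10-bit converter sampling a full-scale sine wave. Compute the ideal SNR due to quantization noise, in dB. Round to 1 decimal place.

6.02(10) + 1.76 = 60.20 + 1.76 = 61.96 dB.

62.0 dB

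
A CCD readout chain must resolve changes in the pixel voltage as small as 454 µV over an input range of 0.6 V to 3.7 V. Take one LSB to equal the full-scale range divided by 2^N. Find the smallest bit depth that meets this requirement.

13 bits

The full-scale span is 3.7 − (0.6) = 3.1 V.
Levels needed ≥ 3.1/454 µV = 6828. 2^13 = 8192 suffices, so N_min = 13.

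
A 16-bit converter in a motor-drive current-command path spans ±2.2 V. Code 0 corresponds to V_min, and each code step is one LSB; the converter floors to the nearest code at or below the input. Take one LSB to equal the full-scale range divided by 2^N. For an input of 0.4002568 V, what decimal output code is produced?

Range = 2.2 − (-2.2) = 4.4 V. LSB = 4.4 V / 2^16 ≈ 67.14 µV.
(V_in − V_min) × 2^16/range = (0.4002568 − (-2.2)) × 65536/4.4 = 38729.643.
Floor → code = 38729.

38729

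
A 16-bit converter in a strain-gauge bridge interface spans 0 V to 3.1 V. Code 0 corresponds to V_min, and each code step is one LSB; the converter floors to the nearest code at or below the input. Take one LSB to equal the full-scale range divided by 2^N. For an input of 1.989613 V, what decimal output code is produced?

Range is 3.1 V. LSB = 3.1 V / 2^16 ≈ 47.30 µV.
V_in − V_min = 1.989613 − (0) = 1.989613 V.
Divide by LSB: 1.989613 × 65536/3.1 = 42061.7024.
Truncating gives code 42061.

42061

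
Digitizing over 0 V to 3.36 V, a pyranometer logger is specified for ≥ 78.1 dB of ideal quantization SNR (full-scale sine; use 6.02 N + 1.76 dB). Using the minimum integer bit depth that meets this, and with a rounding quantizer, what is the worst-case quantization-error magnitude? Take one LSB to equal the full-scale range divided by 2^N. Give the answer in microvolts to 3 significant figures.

Span = 3.36 V.
6.02 N + 1.76 ≥ 78.1 gives N ≥ 12.681, so the minimum integer is 13.
One LSB is 3.36 V / 8192 = 410.16 µV.
Max error for round-to-nearest is LSB/2 = 205 µV.

205 µV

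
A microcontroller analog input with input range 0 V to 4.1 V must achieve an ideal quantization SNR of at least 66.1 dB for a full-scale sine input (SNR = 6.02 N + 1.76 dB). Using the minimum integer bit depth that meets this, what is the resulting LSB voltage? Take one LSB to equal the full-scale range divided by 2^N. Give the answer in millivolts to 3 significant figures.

2.00 mV

V_FS = 4.1 V.
Required N = ⌈(66.1 − 1.76)/6.02⌉ = ⌈10.688⌉ = 11.
Step size = 4.1/2048 V = 2.00 mV.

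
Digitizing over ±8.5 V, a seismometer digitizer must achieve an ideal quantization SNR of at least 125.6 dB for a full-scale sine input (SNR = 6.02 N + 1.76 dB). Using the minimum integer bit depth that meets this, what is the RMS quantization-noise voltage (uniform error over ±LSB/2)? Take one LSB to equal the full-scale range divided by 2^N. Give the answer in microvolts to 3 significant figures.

Span: 8.5 V − (-8.5 V) = 17 V.
Required N = ⌈(125.6 − 1.76)/6.02⌉ = ⌈20.571⌉ = 21.
One LSB is 17 V / 2097152 = 8.1062 µV.
V_rms = LSB/√12 = 2.34 µV.

2.34 µV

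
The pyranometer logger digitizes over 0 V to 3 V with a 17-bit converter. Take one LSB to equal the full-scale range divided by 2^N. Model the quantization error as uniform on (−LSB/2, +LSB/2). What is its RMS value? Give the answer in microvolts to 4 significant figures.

6.607 µV

Span = 3 V.
LSB = 3 V ÷ 2^17 = 3/131072 V = 22.8882 µV.
V_rms = LSB/√12 = 22.8882 µV / √12 = 6.607 µV.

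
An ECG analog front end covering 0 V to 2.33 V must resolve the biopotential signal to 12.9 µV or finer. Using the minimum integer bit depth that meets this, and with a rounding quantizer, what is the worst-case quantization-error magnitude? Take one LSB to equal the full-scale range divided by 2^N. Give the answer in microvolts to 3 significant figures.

4.44 µV

Span = 2.33 V.
Levels needed ≥ 2.33/12.9 µV = 180600. 2^18 = 262144 suffices, so N_min = 18.
LSB = 2.33 V / 2^18 = 8.8882 µV.
|e|_max = LSB/2 = 4.44 µV.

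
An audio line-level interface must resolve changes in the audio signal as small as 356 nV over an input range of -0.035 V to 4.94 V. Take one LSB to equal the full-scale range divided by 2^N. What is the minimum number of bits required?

24 bits

The full-scale span is 4.94 − (-0.035) = 4.975 V.
Levels needed ≥ 4.975/356 nV = 1.397e7. 2^24 = 16777216 suffices, so N_min = 24.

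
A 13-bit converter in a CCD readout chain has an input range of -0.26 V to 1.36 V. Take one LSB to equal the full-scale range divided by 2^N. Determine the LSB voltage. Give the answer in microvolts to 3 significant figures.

Range = 1.36 − (-0.26) = 1.62 V.
There are 2^13 = 8192 steps.
LSB = 1.62 V ÷ 2^13 = 1.62/8192 V = 198 µV.

198 µV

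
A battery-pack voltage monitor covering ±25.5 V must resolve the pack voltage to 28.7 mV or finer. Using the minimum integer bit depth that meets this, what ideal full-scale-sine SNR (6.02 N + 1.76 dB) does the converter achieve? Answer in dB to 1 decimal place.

68.0 dB

The full-scale span is 25.5 − (-25.5) = 51 V.
Need 2^N ≥ 51 V / 28.7 mV = 1777 → N_min = 11.
6.02(11) + 1.76 = 67.98 dB.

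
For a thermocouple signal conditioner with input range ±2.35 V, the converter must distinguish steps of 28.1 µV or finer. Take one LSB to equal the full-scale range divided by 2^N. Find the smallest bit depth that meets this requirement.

18 bits

Span: 2.35 V − (-2.35 V) = 4.7 V.
4.7 V / 28.1 µV = 167300. Since 2^17 = 131072 and 2^18 = 262144, N = 18.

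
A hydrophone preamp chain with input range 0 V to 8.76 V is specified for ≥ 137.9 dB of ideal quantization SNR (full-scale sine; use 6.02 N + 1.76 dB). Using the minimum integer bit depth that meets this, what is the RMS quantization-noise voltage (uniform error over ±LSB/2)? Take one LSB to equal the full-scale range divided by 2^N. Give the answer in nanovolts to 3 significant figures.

Range is 8.76 V.
N ≥ (137.9 − 1.76)/6.02 = 22.615 → N_min = 23.
LSB = 8.76 V / 2^23 = 1.0443 µV.
σ_q = LSB/√12 = 1.0443 µV/3.4641 = 301 nV.

301 nV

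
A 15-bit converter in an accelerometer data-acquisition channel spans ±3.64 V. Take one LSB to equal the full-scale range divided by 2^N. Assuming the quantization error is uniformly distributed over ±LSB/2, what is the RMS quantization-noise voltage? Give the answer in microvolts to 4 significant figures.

Span: 3.64 V − (-3.64 V) = 7.28 V.
LSB = 7.28 V / 2^15 = 222.168 µV.
σ_q = LSB/√12 = 222.168 µV/3.4641 = 64.13 µV.

64.13 µV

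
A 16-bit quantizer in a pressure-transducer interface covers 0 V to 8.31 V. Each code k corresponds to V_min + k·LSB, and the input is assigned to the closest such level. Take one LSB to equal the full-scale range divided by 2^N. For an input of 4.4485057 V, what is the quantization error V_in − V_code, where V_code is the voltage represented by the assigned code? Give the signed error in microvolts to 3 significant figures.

−37.5 µV

V_FS = 8.31 V. LSB = 8.31 V / 2^16 ≈ 126.8 µV.
(4.4485057 − (0)) / LSB = 4.4485057 × 65536/8.31 = 35082.7039. Nearest integer: k = 35083.
V_code = 0 + (35083/65536) × 8.31 = 4.4485432434 V.
e = 4.4485057 − (4.4485432434) = −37.5 µV.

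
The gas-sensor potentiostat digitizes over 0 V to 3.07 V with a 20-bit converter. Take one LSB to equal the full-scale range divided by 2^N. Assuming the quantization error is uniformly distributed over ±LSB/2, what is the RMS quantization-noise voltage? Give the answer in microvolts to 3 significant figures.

Span = 3.07 V.
Step size = 3.07/1048576 V = 2.9278 µV.
For a uniform distribution on [−LSB/2, +LSB/2], V_rms = LSB/√12 = 2.9278 µV/3.4641 = 0.845 µV.

0.845 µV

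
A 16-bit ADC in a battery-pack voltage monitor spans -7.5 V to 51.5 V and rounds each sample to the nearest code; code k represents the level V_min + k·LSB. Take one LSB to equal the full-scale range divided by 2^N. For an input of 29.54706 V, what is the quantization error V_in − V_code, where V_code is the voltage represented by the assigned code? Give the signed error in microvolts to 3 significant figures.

+109 µV

Span: 51.5 V − (-7.5 V) = 59 V. LSB = 59 V / 2^16 ≈ 0.9003 mV.
(29.54706 − (-7.5)) / LSB = 37.04706 × 65536/59 = 41151.1207. Nearest integer: k = 41151.
V_code = V_min + k × range/2^16 = -7.5 + 41151 × 59/65536 = 29.546951294 V.
e = 29.54706 − (29.546951294) = +109 µV.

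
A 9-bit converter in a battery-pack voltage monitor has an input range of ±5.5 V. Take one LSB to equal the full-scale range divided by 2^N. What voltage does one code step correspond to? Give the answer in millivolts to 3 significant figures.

Full-scale range = 5.5 V − (-5.5 V) = 11 V.
2^9 = 512 levels.
LSB = 11 V ÷ 2^9 = 11/512 V = 21.5 mV.

21.5 mV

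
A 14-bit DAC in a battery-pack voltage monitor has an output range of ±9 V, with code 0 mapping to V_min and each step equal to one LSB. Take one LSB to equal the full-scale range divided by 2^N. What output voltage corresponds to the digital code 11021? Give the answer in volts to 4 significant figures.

3.108 V

Full-scale range = 9 V − (-9 V) = 18 V. LSB = 18 V / 2^14.
Output = V_min + (11021/16384) × range = -9 + 0.672668 × 18 V
      = -9 V + 12.1080 V = 3.10803 V.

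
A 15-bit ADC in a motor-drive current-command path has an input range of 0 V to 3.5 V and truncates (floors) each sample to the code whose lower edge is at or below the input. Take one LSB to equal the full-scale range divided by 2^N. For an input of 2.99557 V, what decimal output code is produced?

Range is 3.5 V. LSB = 3.5 V / 2^15 ≈ 106.8 µV.
code = ⌊(V_in − V_min)/LSB⌋ = ⌊(V_in − V_min) × 2^15 / range⌋
     = ⌊(2.99557 − (0)) × 32768 / 3.5⌋ = ⌊2.99557 × 32768/3.5⌋
     = ⌊28045.382⌋ = 28045.

28045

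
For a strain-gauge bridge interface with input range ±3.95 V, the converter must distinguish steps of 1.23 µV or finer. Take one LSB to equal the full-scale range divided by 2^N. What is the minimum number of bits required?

Range = 3.95 − (-3.95) = 7.9 V.
Levels needed ≥ 7.9/1.23 µV = 6.423e6. 2^23 = 8388608 suffices, so N_min = 23.

23 bits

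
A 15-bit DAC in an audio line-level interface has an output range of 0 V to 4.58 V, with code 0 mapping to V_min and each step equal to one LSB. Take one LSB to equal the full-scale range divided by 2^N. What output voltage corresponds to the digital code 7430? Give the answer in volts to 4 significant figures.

Span = 4.58 V. LSB = 4.58 V / 2^15.
V_out = V_min + code × LSB = 0 V + 7430 × 4.58 V / 32768
      = 0 V + 1.03849 V = 1.03849 V.

1.038 V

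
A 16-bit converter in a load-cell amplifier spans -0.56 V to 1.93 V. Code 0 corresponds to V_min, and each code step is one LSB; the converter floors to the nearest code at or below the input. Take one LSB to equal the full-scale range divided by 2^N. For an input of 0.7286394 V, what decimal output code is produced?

33916

Full-scale range = 1.93 V − (-0.56 V) = 2.49 V. LSB = 2.49 V / 2^16 ≈ 37.99 µV.
code = ⌊(V_in − V_min)/LSB⌋ = ⌊(V_in − V_min) × 2^16 / range⌋
     = ⌊(0.7286394 − (-0.56)) × 65536 / 2.49⌋ = ⌊1.2886394 × 65536/2.49⌋
     = ⌊33916.575⌋ = 33916.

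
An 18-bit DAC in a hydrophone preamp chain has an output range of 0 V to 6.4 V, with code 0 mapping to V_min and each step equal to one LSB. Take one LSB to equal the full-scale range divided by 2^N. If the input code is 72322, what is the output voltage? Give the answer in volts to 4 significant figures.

Span = 6.4 V. LSB = 6.4 V / 2^18.
Output = V_min + (72322/262144) × range = 0 + 0.275887 × 6.4 V
      = 0 + 1.76567 = 1.76567 V.

1.766 V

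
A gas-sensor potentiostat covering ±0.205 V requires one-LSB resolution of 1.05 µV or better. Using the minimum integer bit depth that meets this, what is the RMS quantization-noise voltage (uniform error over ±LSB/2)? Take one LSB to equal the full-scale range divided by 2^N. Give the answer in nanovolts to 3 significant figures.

Range = 0.205 − (-0.205) = 0.41 V.
0.41 V / 1.05 µV = 390500. Since 2^18 = 262144 and 2^19 = 524288, N = 19.
LSB = 0.41 V ÷ 2^19 = 0.41/524288 V = 0.78201 µV.
RMS noise = LSB/√12 = 226 nV.

226 nV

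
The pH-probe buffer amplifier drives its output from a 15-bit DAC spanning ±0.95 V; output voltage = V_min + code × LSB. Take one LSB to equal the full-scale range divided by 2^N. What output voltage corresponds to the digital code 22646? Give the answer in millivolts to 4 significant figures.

363.1 mV

Full-scale range = 0.95 V − (-0.95 V) = 1.9 V. LSB = 1.9 V / 2^15.
V_out = -0.95 + 22646 × (1.9/32768) V
      = -0.95 + 1.31309 = 0.363092 V.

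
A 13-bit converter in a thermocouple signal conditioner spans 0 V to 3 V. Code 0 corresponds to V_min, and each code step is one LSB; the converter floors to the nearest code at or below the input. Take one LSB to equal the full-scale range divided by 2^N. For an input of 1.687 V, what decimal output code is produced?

Span = 3 V. LSB = 3 V / 2^13 ≈ 366.2 µV.
(V_in − V_min) × 2^13/range = (1.687 − (0)) × 8192/3 = 4606.635.
Floor → code = 4606.

4606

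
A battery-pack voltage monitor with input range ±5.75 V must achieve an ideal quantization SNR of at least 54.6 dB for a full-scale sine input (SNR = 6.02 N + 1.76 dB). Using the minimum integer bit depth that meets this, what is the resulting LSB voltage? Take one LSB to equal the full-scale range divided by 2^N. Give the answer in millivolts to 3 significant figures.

The full-scale span is 5.75 − (-5.75) = 11.5 V.
6.02 N + 1.76 ≥ 54.6 gives N ≥ 8.777, so the minimum integer is 9.
LSB = 11.5 V / 2^9 = 22.5 mV.

22.5 mV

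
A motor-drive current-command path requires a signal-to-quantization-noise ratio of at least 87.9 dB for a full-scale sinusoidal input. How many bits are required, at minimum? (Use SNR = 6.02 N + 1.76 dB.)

Solving 6.02 N ≥ 87.9 − 1.76: N ≥ 14.309. Round up → N = 15.

15 bits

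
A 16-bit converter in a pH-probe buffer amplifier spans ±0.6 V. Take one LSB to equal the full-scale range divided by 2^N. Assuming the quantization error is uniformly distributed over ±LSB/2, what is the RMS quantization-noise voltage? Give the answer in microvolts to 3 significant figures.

Range = 0.6 − (-0.6) = 1.2 V.
Step size = 1.2/65536 V = 18.311 µV.
σ_q = LSB/√12 = 18.311 µV/3.4641 = 5.29 µV.

5.29 µV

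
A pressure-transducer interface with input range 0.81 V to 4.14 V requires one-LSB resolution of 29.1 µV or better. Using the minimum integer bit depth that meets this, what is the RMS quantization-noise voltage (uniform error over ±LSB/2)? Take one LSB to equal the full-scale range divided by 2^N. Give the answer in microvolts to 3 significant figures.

Range = 4.14 − (0.81) = 3.33 V.
Need 2^N ≥ 3.33 V / 29.1 µV = 114400 → N_min = 17.
One LSB is 3.33 V / 131072 = 25.406 µV.
RMS noise = LSB/√12 = 7.33 µV.

7.33 µV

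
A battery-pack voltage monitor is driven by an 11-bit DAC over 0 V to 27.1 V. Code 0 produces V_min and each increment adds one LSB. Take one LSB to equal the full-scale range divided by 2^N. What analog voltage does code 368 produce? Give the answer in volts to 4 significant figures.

Range is 27.1 V. LSB = 27.1 V / 2^11.
Output = V_min + (368/2048) × range = 0 + 0.179688 × 27.1 V
      = 0 + 4.86953 = 4.86953 V.

4.870 V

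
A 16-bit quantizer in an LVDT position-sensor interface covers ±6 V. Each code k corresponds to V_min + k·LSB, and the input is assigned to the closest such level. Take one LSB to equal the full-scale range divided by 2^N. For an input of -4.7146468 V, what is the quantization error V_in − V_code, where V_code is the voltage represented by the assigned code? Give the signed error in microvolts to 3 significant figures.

Range = 6 − (-6) = 12 V. LSB = 12 V / 2^16 ≈ 183.1 µV.
(-4.7146468 − (-6)) / LSB = 1.2853532 × 65536/12 = 7019.7423. Nearest integer: k = 7020.
V_code = V_min + k × range/2^16 = -6 + 7020 × 12/65536 = -4.7145996094 V.
Error = V_in − V_code = -4.7146468 − (-4.7145996094) = −47.2 µV.

−47.2 µV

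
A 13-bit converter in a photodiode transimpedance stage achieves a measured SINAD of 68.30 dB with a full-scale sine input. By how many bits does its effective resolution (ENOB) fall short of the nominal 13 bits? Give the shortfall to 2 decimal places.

N_eff = (68.30 − 1.76)/6.02 = 11.0532 bits.
Lost resolution: 13 − 11.0532 = 1.9468 bits.

1.95 bits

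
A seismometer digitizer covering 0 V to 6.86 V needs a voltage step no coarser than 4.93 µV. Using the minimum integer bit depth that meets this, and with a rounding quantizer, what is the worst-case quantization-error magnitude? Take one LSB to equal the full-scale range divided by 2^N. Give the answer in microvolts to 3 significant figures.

1.64 µV

Full-scale range = 6.86 V.
Required number of levels: 6.86/4.93 µV = 1.3915e6; smallest N with 2^N ≥ that is 21.
One LSB is 6.86 V / 2097152 = 3.2711 µV.
|e|_max = LSB/2 = 1.64 µV.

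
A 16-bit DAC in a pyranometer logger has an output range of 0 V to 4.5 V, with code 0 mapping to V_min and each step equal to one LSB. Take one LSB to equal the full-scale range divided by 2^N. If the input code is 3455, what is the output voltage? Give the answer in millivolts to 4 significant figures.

Range is 4.5 V. LSB = 4.5 V / 2^16.
V_out = V_min + code × LSB = 0 V + 3455 × 4.5 V / 65536
      = 0 + 0.237236 = 0.237236 V.

237.2 mV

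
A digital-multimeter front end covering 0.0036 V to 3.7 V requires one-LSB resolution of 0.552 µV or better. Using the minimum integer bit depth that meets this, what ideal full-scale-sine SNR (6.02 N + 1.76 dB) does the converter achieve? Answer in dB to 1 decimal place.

140.2 dB

Range = 3.7 − (0.0036) = 3.6964 V.
Need 2^N ≥ 3.6964 V / 0.552 µV = 6.696e6 → N_min = 23.
6.02(23) + 1.76 = 140.22 dB.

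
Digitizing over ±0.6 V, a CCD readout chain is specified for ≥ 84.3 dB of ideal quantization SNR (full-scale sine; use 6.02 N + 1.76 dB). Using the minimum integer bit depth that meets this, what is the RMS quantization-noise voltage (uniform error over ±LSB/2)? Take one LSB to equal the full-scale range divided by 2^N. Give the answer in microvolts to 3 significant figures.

21.1 µV

Span: 0.6 V − (-0.6 V) = 1.2 V.
6.02 N + 1.76 ≥ 84.3 gives N ≥ 13.711, so the minimum integer is 14.
Step size = 1.2/16384 V = 73.242 µV.
V_rms = LSB/√12 = 21.1 µV.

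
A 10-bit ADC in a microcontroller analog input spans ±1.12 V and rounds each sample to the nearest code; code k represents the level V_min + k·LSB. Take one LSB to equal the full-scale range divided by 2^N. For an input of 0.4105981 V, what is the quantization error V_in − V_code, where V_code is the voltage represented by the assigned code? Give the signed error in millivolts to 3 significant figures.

Full-scale range = 1.12 V − (-1.12 V) = 2.24 V. LSB = 2.24 V / 2^10 ≈ 2.188 mV.
Position in LSBs: (0.4105981 − (-1.12)) × 1024/2.24 = 699.7020; rounding gives k = 700.
V_code = -1.12 + (700/1024) × 2.24 = 0.4112500000 V.
e = 0.4105981 − (0.4112500000) = −0.652 mV.

−0.652 mV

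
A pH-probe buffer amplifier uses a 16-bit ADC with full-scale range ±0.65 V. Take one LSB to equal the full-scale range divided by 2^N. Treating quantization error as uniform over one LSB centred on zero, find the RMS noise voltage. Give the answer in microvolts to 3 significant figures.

Range = 0.65 − (-0.65) = 1.3 V.
Step size = 1.3/65536 V = 19.836 µV.
For a uniform distribution on [−LSB/2, +LSB/2], V_rms = LSB/√12 = 19.836 µV/3.4641 = 5.73 µV.

5.73 µV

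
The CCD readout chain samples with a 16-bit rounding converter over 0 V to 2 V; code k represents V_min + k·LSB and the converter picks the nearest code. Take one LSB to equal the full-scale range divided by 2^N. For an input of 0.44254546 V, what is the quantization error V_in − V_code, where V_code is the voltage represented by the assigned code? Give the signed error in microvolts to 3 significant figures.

Full-scale range = 2 V. LSB = 2 V / 2^16 ≈ 30.52 µV.
(V_in − V_min)/LSB = (0.44254546 − (0)) × 65536/2 = 14501.3296 → nearest code k = 14501.
V_code = 0 + (14501/65536) × 2 = 0.44253540039 V.
e = 0.44254546 − (0.44253540039) = +10.1 µV.

+10.1 µV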